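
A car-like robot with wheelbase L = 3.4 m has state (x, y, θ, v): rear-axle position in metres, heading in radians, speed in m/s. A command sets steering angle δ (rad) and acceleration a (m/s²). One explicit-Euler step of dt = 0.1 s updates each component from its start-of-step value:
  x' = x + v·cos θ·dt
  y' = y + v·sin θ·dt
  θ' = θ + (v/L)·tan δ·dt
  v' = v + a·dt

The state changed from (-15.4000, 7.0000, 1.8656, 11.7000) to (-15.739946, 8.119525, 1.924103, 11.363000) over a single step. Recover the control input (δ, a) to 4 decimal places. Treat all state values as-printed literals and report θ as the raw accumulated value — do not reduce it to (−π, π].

δ = 0.1684, a = -3.3700

a = (v'−v)/dt = (-0.337000)/0.1 = -3.3700
Δθ = θ'−θ = 0.058503;  (v·dt/L) = 11.7000·0.1/3.4 = 0.344118
tan δ = Δθ·L/(v·dt) = 0.170009  →  δ = 0.1684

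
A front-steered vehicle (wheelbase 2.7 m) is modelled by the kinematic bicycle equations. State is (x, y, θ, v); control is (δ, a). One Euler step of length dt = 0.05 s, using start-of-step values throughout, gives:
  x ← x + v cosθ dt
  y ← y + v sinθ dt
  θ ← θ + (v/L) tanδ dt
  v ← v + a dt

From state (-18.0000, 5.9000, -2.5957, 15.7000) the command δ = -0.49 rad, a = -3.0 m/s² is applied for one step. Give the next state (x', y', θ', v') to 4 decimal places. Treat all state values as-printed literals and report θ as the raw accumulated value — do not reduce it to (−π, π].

x' = -18.0000 + 15.7000·cos(-2.5957)·0.05 = -18.6709
y' = 5.9000 + 15.7000·sin(-2.5957)·0.05 = 5.4924
θ' = -2.5957 + (15.7000/2.7)·tan(-0.49)·0.05 = -2.7508
v' = 15.7000 − 3.0000·0.05 = 15.5500

(-18.6709, 5.4924, -2.7508, 15.5500)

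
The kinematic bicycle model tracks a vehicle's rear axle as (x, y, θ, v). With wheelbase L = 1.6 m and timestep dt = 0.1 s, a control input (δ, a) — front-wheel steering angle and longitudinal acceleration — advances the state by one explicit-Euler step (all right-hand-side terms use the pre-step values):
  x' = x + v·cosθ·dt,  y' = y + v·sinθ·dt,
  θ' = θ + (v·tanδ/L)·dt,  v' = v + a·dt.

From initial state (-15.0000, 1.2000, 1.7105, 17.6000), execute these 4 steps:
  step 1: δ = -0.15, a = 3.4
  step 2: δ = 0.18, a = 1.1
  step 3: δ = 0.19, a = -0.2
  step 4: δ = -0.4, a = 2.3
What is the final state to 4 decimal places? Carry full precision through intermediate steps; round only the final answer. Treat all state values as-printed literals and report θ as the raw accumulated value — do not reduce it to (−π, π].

(-16.2090, 8.1774, 1.4888, 18.2600)

after step 1 (δ=-0.15, a=3.4): (-15.245079, 2.942853, 1.544251, 17.940000)
after step 2 (δ=0.18, a=1.1): (-15.197463, 4.736221, 1.748285, 18.050000)
after step 3 (δ=0.19, a=-0.2): (-15.516150, 6.512865, 1.965245, 18.030000)
after step 4 (δ=-0.4, a=2.3): (-16.209042, 8.177410, 1.488810, 18.260000)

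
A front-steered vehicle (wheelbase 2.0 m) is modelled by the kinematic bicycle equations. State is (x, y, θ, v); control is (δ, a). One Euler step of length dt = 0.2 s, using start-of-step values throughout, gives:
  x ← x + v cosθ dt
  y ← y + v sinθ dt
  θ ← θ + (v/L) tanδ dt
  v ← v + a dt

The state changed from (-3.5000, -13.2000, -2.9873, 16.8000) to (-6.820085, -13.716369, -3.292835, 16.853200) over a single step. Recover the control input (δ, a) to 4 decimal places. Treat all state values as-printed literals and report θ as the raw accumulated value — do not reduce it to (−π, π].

δ = -0.1799, a = 0.2660

a = (v'−v)/dt = (0.053200)/0.2 = 0.2660
Δθ = θ'−θ = -0.305535;  (v·dt/L) = 16.8000·0.2/2.0 = 1.680000
tan δ = Δθ·L/(v·dt) = -0.181866  →  δ = -0.1799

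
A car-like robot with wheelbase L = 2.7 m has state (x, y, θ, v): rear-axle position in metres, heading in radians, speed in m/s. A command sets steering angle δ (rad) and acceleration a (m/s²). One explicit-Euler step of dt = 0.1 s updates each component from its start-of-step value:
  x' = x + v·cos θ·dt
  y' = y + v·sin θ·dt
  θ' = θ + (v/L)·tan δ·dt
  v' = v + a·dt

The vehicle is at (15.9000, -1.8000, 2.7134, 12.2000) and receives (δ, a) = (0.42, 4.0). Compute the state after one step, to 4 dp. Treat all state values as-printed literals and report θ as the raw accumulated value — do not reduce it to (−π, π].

x' = 15.9000 + 12.2000·cos(2.7134)·0.1 = 14.7901
y' = -1.8000 + 12.2000·sin(2.7134)·0.1 = -1.2934
θ' = 2.7134 + (12.2000/2.7)·tan(0.42)·0.1 = 2.9152
v' = 12.2000 + 4.0000·0.1 = 12.6000

(14.7901, -1.2934, 2.9152, 12.6000)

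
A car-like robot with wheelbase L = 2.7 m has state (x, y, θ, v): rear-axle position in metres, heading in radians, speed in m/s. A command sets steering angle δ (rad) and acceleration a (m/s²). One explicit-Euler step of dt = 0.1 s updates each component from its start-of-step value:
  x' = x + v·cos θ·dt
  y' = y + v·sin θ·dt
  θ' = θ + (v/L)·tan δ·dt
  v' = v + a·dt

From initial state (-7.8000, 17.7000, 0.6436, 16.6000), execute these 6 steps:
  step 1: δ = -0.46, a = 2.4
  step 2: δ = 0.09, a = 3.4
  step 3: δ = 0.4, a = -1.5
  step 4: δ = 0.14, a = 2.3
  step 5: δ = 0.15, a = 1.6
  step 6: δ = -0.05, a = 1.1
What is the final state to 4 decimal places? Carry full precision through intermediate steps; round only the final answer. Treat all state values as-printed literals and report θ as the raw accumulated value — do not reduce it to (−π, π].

(0.4515, 23.4566, 0.8175, 17.5300)

after step 1 (δ=-0.46, a=2.4): (-6.472099, 18.696131, 0.338991, 16.840000)
after step 2 (δ=0.09, a=3.4): (-4.883934, 19.256121, 0.395276, 17.180000)
after step 3 (δ=0.4, a=-1.5): (-3.298408, 19.917659, 0.664298, 17.030000)
after step 4 (δ=0.14, a=2.3): (-1.957551, 20.967570, 0.753183, 17.260000)
after step 5 (δ=0.15, a=1.6): (-0.698408, 22.148092, 0.849798, 17.420000)
after step 6 (δ=-0.05, a=1.1): (0.451548, 23.456590, 0.817512, 17.530000)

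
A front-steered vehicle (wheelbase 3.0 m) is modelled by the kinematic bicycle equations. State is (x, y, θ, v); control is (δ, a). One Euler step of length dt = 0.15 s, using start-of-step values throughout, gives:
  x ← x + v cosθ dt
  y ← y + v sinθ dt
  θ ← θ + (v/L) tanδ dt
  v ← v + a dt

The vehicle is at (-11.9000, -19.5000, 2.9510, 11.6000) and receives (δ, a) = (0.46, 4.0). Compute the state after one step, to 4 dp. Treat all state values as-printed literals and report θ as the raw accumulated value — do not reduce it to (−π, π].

(-13.6085, -19.1704, 3.2384, 12.2000)

x' = -11.9000 + 11.6000·cos(2.9510)·0.15 = -13.6085
y' = -19.5000 + 11.6000·sin(2.9510)·0.15 = -19.1704
θ' = 2.9510 + (11.6000/3.0)·tan(0.46)·0.15 = 3.2384
v' = 11.6000 + 4.0000·0.15 = 12.2000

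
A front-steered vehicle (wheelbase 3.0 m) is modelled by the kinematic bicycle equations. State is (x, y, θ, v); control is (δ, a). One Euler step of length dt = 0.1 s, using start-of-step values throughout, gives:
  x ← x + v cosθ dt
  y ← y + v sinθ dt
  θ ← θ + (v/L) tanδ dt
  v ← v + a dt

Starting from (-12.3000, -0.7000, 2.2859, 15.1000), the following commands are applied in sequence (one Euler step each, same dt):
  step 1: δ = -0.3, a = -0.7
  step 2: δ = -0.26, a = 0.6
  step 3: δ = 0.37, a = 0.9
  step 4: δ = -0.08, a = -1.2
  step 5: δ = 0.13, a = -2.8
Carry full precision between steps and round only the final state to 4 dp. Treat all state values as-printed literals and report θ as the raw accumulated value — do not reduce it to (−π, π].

after step 1 (δ=-0.3, a=-0.7): (-13.290101, 0.440088, 2.130201, 15.030000)
after step 2 (δ=-0.26, a=0.6): (-14.087715, 1.713988, 1.996924, 15.090000)
after step 3 (δ=0.37, a=0.9): (-14.711457, 3.088043, 2.192019, 15.180000)
after step 4 (δ=-0.08, a=-1.2): (-15.594978, 4.322431, 2.151453, 15.060000)
after step 5 (δ=0.13, a=-2.8): (-16.421129, 5.581602, 2.217083, 14.780000)

(-16.4211, 5.5816, 2.2171, 14.7800)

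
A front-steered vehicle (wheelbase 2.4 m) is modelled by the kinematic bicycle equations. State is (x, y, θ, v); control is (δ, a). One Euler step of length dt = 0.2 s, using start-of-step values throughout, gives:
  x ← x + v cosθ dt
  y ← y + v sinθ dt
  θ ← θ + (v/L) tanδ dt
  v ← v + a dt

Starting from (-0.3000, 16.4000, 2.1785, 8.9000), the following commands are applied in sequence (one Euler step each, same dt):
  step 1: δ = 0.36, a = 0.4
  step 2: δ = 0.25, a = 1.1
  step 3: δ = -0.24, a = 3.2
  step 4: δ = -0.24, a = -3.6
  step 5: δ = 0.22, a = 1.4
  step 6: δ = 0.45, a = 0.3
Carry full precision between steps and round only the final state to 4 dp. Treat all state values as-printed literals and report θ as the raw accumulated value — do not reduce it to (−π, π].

(-8.4440, 23.7391, 2.8088, 9.4600)

after step 1 (δ=0.36, a=0.4): (-1.316351, 17.861311, 2.457665, 8.980000)
after step 2 (δ=0.25, a=1.1): (-2.708426, 18.996099, 2.648746, 9.200000)
after step 3 (δ=-0.24, a=3.2): (-4.329447, 19.866668, 2.461130, 9.840000)
after step 4 (δ=-0.24, a=-3.6): (-5.859138, 21.104841, 2.260462, 9.120000)
after step 5 (δ=0.22, a=1.4): (-7.019712, 22.511981, 2.430413, 9.400000)
after step 6 (δ=0.45, a=0.3): (-8.443986, 23.739109, 2.808806, 9.460000)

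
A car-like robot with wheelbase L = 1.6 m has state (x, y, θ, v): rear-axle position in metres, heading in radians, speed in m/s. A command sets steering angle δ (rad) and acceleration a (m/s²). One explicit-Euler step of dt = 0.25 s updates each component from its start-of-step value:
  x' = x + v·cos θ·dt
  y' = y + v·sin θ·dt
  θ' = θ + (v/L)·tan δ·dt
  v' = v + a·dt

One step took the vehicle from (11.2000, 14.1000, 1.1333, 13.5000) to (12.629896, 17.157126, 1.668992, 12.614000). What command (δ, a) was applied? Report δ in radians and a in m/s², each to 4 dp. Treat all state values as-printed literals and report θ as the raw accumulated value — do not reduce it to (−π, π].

δ = 0.2487, a = -3.5440

a = (v'−v)/dt = (-0.886000)/0.25 = -3.5440
Δθ = θ'−θ = 0.535692;  (v·dt/L) = 13.5000·0.25/1.6 = 2.109375
tan δ = Δθ·L/(v·dt) = 0.253958  →  δ = 0.2487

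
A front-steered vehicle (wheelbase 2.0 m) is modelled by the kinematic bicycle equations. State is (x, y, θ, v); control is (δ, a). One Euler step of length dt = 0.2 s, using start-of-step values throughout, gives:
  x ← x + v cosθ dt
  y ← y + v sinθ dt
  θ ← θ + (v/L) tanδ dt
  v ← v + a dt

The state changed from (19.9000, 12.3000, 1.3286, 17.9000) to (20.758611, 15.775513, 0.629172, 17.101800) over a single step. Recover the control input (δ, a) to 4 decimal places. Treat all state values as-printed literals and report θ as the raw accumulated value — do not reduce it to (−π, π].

δ = -0.3725, a = -3.9910

a = (v'−v)/dt = (-0.798200)/0.2 = -3.9910
Δθ = θ'−θ = -0.699428;  (v·dt/L) = 17.9000·0.2/2.0 = 1.790000
tan δ = Δθ·L/(v·dt) = -0.390742  →  δ = -0.3725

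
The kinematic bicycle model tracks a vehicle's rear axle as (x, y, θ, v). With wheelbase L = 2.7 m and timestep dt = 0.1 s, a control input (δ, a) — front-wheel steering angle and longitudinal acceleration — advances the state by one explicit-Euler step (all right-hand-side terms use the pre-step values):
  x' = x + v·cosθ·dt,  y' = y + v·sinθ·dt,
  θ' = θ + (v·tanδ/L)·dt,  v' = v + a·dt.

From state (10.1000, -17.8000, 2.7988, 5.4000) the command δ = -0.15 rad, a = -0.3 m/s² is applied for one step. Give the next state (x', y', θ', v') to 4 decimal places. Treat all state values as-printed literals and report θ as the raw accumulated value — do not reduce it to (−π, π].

x' = 10.1000 + 5.4000·cos(2.7988)·0.1 = 9.5914
y' = -17.8000 + 5.4000·sin(2.7988)·0.1 = -17.6185
θ' = 2.7988 + (5.4000/2.7)·tan(-0.15)·0.1 = 2.7686
v' = 5.4000 − 0.3000·0.1 = 5.3700

(9.5914, -17.6185, 2.7686, 5.3700)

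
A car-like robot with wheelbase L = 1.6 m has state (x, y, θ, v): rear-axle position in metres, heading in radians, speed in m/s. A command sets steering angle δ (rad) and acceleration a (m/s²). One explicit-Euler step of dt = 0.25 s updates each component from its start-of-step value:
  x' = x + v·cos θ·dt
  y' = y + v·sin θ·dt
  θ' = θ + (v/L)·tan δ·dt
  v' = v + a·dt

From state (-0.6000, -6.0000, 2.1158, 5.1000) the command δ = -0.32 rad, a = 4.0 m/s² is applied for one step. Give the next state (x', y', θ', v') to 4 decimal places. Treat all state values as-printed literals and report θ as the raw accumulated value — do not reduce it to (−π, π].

(-1.2610, -4.9097, 1.8517, 6.1000)

x' = -0.6000 + 5.1000·cos(2.1158)·0.25 = -1.2610
y' = -6.0000 + 5.1000·sin(2.1158)·0.25 = -4.9097
θ' = 2.1158 + (5.1000/1.6)·tan(-0.32)·0.25 = 1.8517
v' = 5.1000 + 4.0000·0.25 = 6.1000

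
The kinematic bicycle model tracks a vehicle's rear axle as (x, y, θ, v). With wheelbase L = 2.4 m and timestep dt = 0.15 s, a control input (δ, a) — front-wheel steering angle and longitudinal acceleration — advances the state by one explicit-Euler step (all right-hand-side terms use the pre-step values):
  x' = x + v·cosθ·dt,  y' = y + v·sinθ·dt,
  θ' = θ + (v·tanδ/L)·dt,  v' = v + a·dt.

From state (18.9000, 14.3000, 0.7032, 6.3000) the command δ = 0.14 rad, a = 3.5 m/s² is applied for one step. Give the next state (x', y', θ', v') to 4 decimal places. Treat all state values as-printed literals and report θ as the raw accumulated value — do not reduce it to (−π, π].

(19.6208, 14.9111, 0.7587, 6.8250)

x' = 18.9000 + 6.3000·cos(0.7032)·0.15 = 19.6208
y' = 14.3000 + 6.3000·sin(0.7032)·0.15 = 14.9111
θ' = 0.7032 + (6.3000/2.4)·tan(0.14)·0.15 = 0.7587
v' = 6.3000 + 3.5000·0.15 = 6.8250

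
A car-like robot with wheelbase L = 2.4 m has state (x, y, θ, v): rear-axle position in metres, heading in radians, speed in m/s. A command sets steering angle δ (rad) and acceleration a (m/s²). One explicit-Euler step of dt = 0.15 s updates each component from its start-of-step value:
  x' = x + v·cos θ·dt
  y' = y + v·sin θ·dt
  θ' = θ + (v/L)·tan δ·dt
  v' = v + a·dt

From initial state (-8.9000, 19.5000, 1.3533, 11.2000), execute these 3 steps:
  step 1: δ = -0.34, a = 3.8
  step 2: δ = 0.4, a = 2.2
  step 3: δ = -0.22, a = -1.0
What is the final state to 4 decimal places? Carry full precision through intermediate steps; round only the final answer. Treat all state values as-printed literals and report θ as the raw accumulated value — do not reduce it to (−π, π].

after step 1 (δ=-0.34, a=3.8): (-8.537480, 21.140420, 1.105684, 11.770000)
after step 2 (δ=0.4, a=2.2): (-7.745613, 22.718374, 1.416701, 12.100000)
after step 3 (δ=-0.22, a=-1.0): (-7.467036, 24.511867, 1.247589, 11.950000)

(-7.4670, 24.5119, 1.2476, 11.9500)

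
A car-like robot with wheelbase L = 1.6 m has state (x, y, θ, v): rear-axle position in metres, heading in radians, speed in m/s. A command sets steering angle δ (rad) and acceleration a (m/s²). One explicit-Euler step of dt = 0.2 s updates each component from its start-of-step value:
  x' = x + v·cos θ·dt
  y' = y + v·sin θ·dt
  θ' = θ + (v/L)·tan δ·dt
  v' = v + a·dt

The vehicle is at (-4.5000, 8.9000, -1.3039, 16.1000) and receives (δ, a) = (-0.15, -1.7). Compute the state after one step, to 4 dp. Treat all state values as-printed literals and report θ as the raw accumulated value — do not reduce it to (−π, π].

x' = -4.5000 + 16.1000·cos(-1.3039)·0.2 = -3.6508
y' = 8.9000 + 16.1000·sin(-1.3039)·0.2 = 5.7940
θ' = -1.3039 + (16.1000/1.6)·tan(-0.15)·0.2 = -1.6081
v' = 16.1000 − 1.7000·0.2 = 15.7600

(-3.6508, 5.7940, -1.6081, 15.7600)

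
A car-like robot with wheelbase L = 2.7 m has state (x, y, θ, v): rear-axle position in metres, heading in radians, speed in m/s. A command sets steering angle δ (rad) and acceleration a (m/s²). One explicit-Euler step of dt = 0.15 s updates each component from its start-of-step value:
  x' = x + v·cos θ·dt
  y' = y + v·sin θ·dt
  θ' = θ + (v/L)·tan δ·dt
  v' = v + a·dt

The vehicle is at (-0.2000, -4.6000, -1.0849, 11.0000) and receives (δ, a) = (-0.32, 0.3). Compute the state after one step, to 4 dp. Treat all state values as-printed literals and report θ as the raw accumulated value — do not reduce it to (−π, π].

x' = -0.2000 + 11.0000·cos(-1.0849)·0.15 = 0.5706
y' = -4.6000 + 11.0000·sin(-1.0849)·0.15 = -6.0590
θ' = -1.0849 + (11.0000/2.7)·tan(-0.32)·0.15 = -1.2874
v' = 11.0000 + 0.3000·0.15 = 11.0450

(0.5706, -6.0590, -1.2874, 11.0450)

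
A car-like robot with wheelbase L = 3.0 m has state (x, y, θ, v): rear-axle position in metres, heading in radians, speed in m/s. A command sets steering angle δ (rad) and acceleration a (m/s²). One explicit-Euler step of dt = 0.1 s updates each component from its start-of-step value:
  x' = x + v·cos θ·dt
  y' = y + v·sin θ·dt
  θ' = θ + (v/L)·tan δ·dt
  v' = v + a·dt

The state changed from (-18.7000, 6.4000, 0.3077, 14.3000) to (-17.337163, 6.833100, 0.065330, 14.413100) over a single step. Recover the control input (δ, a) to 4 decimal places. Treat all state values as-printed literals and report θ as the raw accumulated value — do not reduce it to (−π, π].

a = (v'−v)/dt = (0.113100)/0.1 = 1.1310
Δθ = θ'−θ = -0.242370;  (v·dt/L) = 14.3000·0.1/3.0 = 0.476667
tan δ = Δθ·L/(v·dt) = -0.508469  →  δ = -0.4704

δ = -0.4704, a = 1.1310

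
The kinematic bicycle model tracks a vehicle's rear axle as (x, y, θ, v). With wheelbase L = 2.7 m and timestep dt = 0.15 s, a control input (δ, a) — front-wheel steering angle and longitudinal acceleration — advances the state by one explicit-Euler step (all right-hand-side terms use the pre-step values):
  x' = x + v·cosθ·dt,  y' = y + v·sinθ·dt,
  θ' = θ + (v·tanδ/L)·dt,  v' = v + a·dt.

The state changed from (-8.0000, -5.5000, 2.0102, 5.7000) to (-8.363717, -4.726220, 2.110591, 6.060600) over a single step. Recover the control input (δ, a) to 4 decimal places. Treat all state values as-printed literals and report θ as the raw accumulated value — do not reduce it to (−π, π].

a = (v'−v)/dt = (0.360600)/0.15 = 2.4040
Δθ = θ'−θ = 0.100391;  (v·dt/L) = 5.7000·0.15/2.7 = 0.316667
tan δ = Δθ·L/(v·dt) = 0.317024  →  δ = 0.3070

δ = 0.3070, a = 2.4040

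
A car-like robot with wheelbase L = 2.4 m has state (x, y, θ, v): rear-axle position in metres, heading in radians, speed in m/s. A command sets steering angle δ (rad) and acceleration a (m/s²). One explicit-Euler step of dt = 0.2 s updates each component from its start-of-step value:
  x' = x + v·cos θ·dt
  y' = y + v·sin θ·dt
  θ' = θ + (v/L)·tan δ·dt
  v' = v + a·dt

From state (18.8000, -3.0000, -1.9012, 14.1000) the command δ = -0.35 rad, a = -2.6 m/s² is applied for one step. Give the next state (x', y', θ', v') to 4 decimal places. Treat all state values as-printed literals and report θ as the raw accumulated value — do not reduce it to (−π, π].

x' = 18.8000 + 14.1000·cos(-1.9012)·0.2 = 17.8851
y' = -3.0000 + 14.1000·sin(-1.9012)·0.2 = -5.6675
θ' = -1.9012 + (14.1000/2.4)·tan(-0.35)·0.2 = -2.3301
v' = 14.1000 − 2.6000·0.2 = 13.5800

(17.8851, -5.6675, -2.3301, 13.5800)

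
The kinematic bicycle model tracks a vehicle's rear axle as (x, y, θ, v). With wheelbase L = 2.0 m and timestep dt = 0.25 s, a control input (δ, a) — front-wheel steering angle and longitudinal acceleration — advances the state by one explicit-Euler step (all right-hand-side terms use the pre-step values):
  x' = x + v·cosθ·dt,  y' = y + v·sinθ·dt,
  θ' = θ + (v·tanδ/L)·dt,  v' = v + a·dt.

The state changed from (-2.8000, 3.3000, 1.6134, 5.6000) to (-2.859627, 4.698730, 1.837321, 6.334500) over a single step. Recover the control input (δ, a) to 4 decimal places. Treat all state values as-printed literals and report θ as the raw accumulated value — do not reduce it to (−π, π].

a = (v'−v)/dt = (0.734500)/0.25 = 2.9380
Δθ = θ'−θ = 0.223921;  (v·dt/L) = 5.6000·0.25/2.0 = 0.700000
tan δ = Δθ·L/(v·dt) = 0.319887  →  δ = 0.3096

δ = 0.3096, a = 2.9380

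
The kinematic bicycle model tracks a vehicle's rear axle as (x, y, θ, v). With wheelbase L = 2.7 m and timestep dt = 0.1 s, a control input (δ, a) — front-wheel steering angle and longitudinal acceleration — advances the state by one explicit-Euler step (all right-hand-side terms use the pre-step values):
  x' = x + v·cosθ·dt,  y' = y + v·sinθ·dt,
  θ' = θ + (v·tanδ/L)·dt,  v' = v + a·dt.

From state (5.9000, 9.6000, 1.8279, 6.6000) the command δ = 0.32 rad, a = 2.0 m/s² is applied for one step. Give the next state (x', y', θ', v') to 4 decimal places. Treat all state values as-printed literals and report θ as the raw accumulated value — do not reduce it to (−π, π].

(5.7322, 10.2383, 1.9089, 6.8000)

x' = 5.9000 + 6.6000·cos(1.8279)·0.1 = 5.7322
y' = 9.6000 + 6.6000·sin(1.8279)·0.1 = 10.2383
θ' = 1.8279 + (6.6000/2.7)·tan(0.32)·0.1 = 1.9089
v' = 6.6000 + 2.0000·0.1 = 6.8000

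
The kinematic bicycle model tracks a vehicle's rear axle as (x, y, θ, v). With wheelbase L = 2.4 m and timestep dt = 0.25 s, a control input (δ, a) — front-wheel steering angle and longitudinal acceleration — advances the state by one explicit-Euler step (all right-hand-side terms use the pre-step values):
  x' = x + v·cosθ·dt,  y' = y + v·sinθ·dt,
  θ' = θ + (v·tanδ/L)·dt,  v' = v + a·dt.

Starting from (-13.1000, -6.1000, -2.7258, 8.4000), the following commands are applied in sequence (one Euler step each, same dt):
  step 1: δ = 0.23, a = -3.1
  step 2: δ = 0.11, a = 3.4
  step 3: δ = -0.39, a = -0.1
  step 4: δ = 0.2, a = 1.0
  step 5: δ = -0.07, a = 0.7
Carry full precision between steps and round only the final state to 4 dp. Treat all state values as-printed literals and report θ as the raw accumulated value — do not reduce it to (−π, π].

(-22.0517, -11.2389, -2.6812, 8.8750)

after step 1 (δ=0.23, a=-3.1): (-15.021073, -6.948222, -2.520925, 7.625000)
after step 2 (δ=0.11, a=3.4): (-16.571788, -8.056856, -2.433201, 8.475000)
after step 3 (δ=-0.39, a=-0.1): (-18.180786, -9.435344, -2.796085, 8.450000)
after step 4 (δ=0.2, a=1.0): (-20.168445, -10.150793, -2.617658, 8.700000)
after step 5 (δ=-0.07, a=0.7): (-22.051685, -11.238926, -2.681199, 8.875000)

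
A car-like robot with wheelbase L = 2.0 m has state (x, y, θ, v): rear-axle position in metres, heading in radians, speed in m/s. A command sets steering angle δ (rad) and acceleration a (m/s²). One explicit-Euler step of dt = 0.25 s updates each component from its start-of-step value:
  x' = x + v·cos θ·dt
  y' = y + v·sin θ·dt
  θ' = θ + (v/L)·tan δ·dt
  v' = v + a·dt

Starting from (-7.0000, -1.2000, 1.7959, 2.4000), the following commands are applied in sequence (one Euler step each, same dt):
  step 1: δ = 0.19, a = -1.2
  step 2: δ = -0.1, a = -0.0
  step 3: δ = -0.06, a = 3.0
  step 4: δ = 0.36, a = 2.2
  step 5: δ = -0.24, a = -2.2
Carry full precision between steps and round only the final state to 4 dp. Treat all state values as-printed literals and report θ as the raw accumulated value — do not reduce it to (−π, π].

(-7.8946, 1.8798, 1.8416, 2.8500)

after step 1 (δ=0.19, a=-1.2): (-7.133924, -0.615137, 1.853596, 2.100000)
after step 2 (δ=-0.1, a=-0.0): (-7.280423, -0.110991, 1.827258, 2.100000)
after step 3 (δ=-0.06, a=3.0): (-7.413594, 0.396838, 1.811489, 2.850000)
after step 4 (δ=0.36, a=2.2): (-7.583437, 1.088798, 1.945583, 3.400000)
after step 5 (δ=-0.24, a=-2.2): (-7.894600, 1.879796, 1.841578, 2.850000)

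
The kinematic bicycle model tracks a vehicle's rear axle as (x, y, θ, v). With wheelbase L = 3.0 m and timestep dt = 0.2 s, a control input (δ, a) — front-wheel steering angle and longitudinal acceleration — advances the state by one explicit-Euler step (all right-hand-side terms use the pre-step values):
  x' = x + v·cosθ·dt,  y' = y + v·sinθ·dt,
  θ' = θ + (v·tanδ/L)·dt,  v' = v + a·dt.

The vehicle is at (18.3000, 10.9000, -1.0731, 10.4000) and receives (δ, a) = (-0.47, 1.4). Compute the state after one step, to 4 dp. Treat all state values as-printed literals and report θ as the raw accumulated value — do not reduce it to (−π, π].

(19.2930, 9.0723, -1.4253, 10.6800)

x' = 18.3000 + 10.4000·cos(-1.0731)·0.2 = 19.2930
y' = 10.9000 + 10.4000·sin(-1.0731)·0.2 = 9.0723
θ' = -1.0731 + (10.4000/3.0)·tan(-0.47)·0.2 = -1.4253
v' = 10.4000 + 1.4000·0.2 = 10.6800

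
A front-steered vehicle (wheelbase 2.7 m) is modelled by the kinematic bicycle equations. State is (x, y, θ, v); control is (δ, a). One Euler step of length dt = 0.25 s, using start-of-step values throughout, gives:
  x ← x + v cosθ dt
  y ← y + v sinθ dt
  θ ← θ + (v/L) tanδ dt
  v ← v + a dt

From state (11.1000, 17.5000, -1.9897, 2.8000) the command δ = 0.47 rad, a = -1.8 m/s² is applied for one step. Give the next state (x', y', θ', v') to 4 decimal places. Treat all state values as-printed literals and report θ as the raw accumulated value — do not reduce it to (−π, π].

x' = 11.1000 + 2.8000·cos(-1.9897)·0.25 = 10.8153
y' = 17.5000 + 2.8000·sin(-1.9897)·0.25 = 16.8605
θ' = -1.9897 + (2.8000/2.7)·tan(0.47)·0.25 = -1.8580
v' = 2.8000 − 1.8000·0.25 = 2.3500

(10.8153, 16.8605, -1.8580, 2.3500)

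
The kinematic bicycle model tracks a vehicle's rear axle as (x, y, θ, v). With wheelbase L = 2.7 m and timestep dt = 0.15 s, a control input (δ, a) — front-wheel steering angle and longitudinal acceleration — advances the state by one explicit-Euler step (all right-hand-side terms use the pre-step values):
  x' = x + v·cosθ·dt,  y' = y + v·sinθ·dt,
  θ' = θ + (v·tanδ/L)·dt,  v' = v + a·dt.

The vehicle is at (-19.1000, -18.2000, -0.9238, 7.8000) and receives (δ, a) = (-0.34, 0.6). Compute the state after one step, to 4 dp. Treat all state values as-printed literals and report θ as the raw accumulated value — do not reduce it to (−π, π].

x' = -19.1000 + 7.8000·cos(-0.9238)·0.15 = -18.3947
y' = -18.2000 + 7.8000·sin(-0.9238)·0.15 = -19.1335
θ' = -0.9238 + (7.8000/2.7)·tan(-0.34)·0.15 = -1.0771
v' = 7.8000 + 0.6000·0.15 = 7.8900

(-18.3947, -19.1335, -1.0771, 7.8900)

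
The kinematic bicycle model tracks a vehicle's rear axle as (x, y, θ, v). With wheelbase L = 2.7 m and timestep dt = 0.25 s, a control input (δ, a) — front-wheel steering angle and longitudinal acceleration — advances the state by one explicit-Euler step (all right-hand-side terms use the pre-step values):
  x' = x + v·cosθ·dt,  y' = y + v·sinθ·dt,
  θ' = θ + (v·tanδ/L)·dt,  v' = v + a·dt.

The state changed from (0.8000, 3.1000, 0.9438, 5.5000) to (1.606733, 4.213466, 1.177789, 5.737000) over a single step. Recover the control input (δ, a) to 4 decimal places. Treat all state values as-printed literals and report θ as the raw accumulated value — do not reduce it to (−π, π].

δ = 0.4307, a = 0.9480

a = (v'−v)/dt = (0.237000)/0.25 = 0.9480
Δθ = θ'−θ = 0.233989;  (v·dt/L) = 5.5000·0.25/2.7 = 0.509259
tan δ = Δθ·L/(v·dt) = 0.459469  →  δ = 0.4307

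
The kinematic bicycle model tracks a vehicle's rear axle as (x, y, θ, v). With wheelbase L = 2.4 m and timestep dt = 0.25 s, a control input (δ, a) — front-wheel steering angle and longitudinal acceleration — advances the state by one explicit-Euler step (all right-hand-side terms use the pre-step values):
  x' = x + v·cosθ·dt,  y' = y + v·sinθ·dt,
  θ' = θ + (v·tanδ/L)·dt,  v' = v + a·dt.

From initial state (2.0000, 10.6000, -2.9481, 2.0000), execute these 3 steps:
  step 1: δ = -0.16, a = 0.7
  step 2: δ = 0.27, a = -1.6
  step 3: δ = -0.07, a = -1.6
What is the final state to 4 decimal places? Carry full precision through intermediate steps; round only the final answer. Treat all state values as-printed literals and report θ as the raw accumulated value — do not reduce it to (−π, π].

after step 1 (δ=-0.16, a=0.7): (1.509331, 10.503856, -2.981721, 2.175000)
after step 2 (δ=0.27, a=-1.6): (0.972515, 10.417296, -2.919018, 1.775000)
after step 3 (δ=-0.07, a=-1.6): (0.539711, 10.319342, -2.931982, 1.375000)

(0.5397, 10.3193, -2.9320, 1.3750)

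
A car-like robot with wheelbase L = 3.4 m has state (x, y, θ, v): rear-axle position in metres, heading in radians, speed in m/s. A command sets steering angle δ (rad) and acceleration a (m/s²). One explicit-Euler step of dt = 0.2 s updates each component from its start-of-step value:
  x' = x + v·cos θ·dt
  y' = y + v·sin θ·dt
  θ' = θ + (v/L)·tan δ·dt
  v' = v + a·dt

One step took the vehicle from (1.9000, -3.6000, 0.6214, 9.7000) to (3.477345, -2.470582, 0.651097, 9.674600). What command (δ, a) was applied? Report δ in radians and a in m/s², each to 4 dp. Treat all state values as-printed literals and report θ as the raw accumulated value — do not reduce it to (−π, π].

δ = 0.0520, a = -0.1270

a = (v'−v)/dt = (-0.025400)/0.2 = -0.1270
Δθ = θ'−θ = 0.029697;  (v·dt/L) = 9.7000·0.2/3.4 = 0.570588
tan δ = Δθ·L/(v·dt) = 0.052046  →  δ = 0.0520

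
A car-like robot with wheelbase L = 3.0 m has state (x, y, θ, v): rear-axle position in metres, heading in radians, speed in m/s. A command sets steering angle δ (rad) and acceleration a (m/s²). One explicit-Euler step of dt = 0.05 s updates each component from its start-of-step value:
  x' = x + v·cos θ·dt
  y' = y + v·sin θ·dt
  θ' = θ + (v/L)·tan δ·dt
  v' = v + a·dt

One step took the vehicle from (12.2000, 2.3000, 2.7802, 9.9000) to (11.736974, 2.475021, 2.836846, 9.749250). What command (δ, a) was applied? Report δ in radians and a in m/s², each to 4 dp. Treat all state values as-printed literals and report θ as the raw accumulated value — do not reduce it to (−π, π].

a = (v'−v)/dt = (-0.150750)/0.05 = -3.0150
Δθ = θ'−θ = 0.056646;  (v·dt/L) = 9.9000·0.05/3.0 = 0.165000
tan δ = Δθ·L/(v·dt) = 0.343309  →  δ = 0.3307

δ = 0.3307, a = -3.0150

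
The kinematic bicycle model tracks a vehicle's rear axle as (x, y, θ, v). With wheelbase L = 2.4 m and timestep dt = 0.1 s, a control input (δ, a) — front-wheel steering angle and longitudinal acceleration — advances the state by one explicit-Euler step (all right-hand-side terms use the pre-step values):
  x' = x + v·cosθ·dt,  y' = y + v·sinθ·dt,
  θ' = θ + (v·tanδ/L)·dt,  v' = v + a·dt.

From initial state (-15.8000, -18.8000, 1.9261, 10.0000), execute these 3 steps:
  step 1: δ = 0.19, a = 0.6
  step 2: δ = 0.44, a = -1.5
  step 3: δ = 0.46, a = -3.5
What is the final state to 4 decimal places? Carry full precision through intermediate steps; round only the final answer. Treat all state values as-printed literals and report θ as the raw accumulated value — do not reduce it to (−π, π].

after step 1 (δ=0.19, a=0.6): (-16.147875, -17.862459, 2.006233, 10.060000)
after step 2 (δ=0.44, a=-1.5): (-16.572213, -16.950333, 2.203569, 9.910000)
after step 3 (δ=0.46, a=-3.5): (-17.158273, -16.151200, 2.408148, 9.560000)

(-17.1583, -16.1512, 2.4081, 9.5600)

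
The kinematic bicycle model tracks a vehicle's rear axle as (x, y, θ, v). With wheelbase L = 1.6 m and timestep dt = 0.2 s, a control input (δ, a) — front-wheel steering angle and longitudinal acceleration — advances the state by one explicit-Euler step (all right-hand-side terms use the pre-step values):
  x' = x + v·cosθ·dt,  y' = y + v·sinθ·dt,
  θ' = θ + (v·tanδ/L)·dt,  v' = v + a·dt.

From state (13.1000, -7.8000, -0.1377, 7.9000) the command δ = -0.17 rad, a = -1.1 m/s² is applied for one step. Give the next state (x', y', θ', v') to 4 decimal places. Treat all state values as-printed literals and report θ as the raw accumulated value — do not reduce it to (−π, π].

x' = 13.1000 + 7.9000·cos(-0.1377)·0.2 = 14.6650
y' = -7.8000 + 7.9000·sin(-0.1377)·0.2 = -8.0169
θ' = -0.1377 + (7.9000/1.6)·tan(-0.17)·0.2 = -0.3072
v' = 7.9000 − 1.1000·0.2 = 7.6800

(14.6650, -8.0169, -0.3072, 7.6800)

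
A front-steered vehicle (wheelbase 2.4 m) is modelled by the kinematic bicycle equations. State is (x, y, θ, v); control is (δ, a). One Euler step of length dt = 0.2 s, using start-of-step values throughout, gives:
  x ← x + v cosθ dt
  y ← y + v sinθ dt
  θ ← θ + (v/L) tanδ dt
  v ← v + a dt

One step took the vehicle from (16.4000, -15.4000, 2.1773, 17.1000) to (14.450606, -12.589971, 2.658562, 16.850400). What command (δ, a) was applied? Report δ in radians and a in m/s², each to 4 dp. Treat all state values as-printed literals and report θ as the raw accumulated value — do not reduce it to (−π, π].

δ = 0.3257, a = -1.2480

a = (v'−v)/dt = (-0.249600)/0.2 = -1.2480
Δθ = θ'−θ = 0.481262;  (v·dt/L) = 17.1000·0.2/2.4 = 1.425000
tan δ = Δθ·L/(v·dt) = 0.337728  →  δ = 0.3257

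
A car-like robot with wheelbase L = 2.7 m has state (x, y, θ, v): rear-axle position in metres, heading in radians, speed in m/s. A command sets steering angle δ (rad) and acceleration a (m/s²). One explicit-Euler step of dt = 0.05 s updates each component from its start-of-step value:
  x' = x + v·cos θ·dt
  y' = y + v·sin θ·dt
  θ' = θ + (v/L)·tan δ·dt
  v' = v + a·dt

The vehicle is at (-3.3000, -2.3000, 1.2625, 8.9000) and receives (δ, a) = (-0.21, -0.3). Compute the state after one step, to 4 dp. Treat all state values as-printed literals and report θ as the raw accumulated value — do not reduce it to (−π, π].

(-3.1650, -1.8760, 1.2274, 8.8850)

x' = -3.3000 + 8.9000·cos(1.2625)·0.05 = -3.1650
y' = -2.3000 + 8.9000·sin(1.2625)·0.05 = -1.8760
θ' = 1.2625 + (8.9000/2.7)·tan(-0.21)·0.05 = 1.2274
v' = 8.9000 − 0.3000·0.05 = 8.8850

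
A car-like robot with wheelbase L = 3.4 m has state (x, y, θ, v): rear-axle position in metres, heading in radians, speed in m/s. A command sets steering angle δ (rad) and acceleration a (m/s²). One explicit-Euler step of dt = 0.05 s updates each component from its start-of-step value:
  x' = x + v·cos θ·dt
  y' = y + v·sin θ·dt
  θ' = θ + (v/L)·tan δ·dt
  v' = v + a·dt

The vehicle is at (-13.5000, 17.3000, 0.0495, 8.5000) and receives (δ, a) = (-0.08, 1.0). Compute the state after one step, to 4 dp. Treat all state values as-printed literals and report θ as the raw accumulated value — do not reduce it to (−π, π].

(-13.0755, 17.3210, 0.0395, 8.5500)

x' = -13.5000 + 8.5000·cos(0.0495)·0.05 = -13.0755
y' = 17.3000 + 8.5000·sin(0.0495)·0.05 = 17.3210
θ' = 0.0495 + (8.5000/3.4)·tan(-0.08)·0.05 = 0.0395
v' = 8.5000 + 1.0000·0.05 = 8.5500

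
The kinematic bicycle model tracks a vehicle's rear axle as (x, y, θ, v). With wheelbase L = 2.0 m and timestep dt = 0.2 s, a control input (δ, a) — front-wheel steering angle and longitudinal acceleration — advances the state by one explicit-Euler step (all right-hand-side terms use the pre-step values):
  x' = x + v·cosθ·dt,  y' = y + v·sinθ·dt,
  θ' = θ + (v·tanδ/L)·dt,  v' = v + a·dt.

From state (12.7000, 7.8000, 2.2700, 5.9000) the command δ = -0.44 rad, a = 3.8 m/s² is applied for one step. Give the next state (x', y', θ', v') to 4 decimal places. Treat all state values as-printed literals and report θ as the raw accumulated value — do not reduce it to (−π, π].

(11.9405, 8.7031, 1.9922, 6.6600)

x' = 12.7000 + 5.9000·cos(2.2700)·0.2 = 11.9405
y' = 7.8000 + 5.9000·sin(2.2700)·0.2 = 8.7031
θ' = 2.2700 + (5.9000/2.0)·tan(-0.44)·0.2 = 1.9922
v' = 5.9000 + 3.8000·0.2 = 6.6600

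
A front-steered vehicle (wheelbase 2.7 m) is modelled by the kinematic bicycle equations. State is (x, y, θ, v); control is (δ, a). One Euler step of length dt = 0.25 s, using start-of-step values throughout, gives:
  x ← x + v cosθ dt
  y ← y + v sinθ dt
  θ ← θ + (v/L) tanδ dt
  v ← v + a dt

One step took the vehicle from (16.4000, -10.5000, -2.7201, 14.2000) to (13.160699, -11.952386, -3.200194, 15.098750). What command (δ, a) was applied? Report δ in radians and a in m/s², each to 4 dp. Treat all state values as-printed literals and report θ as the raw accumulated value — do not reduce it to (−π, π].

δ = -0.3501, a = 3.5950

a = (v'−v)/dt = (0.898750)/0.25 = 3.5950
Δθ = θ'−θ = -0.480094;  (v·dt/L) = 14.2000·0.25/2.7 = 1.314815
tan δ = Δθ·L/(v·dt) = -0.365142  →  δ = -0.3501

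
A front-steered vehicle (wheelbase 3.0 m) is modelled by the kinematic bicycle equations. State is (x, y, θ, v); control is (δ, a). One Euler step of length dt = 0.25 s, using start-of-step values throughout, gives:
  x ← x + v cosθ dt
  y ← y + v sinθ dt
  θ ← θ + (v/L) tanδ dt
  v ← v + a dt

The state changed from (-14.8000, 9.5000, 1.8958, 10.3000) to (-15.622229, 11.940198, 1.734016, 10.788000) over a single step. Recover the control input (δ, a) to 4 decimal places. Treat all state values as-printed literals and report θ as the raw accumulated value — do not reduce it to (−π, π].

a = (v'−v)/dt = (0.488000)/0.25 = 1.9520
Δθ = θ'−θ = -0.161784;  (v·dt/L) = 10.3000·0.25/3.0 = 0.858333
tan δ = Δθ·L/(v·dt) = -0.188486  →  δ = -0.1863

δ = -0.1863, a = 1.9520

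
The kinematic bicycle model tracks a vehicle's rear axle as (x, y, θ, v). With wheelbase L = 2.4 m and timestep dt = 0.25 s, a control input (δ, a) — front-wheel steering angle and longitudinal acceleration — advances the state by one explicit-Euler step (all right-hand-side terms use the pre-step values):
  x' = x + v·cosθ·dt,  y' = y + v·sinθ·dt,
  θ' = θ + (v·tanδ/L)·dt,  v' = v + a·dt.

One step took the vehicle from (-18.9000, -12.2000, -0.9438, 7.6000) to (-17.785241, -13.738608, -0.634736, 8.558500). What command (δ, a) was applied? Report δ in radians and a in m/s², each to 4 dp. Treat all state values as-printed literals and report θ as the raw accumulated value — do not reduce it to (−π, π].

δ = 0.3722, a = 3.8340

a = (v'−v)/dt = (0.958500)/0.25 = 3.8340
Δθ = θ'−θ = 0.309064;  (v·dt/L) = 7.6000·0.25/2.4 = 0.791667
tan δ = Δθ·L/(v·dt) = 0.390397  →  δ = 0.3722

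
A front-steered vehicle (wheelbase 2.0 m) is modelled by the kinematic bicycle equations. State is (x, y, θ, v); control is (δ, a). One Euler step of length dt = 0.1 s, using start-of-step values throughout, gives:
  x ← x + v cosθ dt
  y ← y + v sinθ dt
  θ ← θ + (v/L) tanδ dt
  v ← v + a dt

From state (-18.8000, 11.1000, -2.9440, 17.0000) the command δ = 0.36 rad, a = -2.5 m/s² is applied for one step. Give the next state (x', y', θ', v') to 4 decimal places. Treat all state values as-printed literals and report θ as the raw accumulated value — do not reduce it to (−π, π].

(-20.4669, 10.7663, -2.6241, 16.7500)

x' = -18.8000 + 17.0000·cos(-2.9440)·0.1 = -20.4669
y' = 11.1000 + 17.0000·sin(-2.9440)·0.1 = 10.7663
θ' = -2.9440 + (17.0000/2.0)·tan(0.36)·0.1 = -2.6241
v' = 17.0000 − 2.5000·0.1 = 16.7500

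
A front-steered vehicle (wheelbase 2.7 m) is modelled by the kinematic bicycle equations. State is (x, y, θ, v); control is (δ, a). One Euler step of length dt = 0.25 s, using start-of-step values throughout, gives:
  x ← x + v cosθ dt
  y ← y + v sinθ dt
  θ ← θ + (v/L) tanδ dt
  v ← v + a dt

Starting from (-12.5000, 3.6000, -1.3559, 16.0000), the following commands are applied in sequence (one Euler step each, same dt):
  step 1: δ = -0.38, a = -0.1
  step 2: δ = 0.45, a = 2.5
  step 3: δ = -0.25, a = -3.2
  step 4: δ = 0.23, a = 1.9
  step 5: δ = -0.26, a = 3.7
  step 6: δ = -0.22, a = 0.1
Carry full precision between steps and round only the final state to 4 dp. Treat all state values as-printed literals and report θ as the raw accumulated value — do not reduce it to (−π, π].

(-11.2885, -20.0552, -2.0400, 17.2250)

after step 1 (δ=-0.38, a=-0.1): (-11.647015, -0.307994, -1.947623, 15.975000)
after step 2 (δ=0.45, a=2.5): (-13.116601, -4.021531, -1.233104, 16.600000)
after step 3 (δ=-0.25, a=-3.2): (-11.741660, -7.937146, -1.625574, 15.800000)
after step 4 (δ=0.23, a=1.9): (-11.957922, -11.881221, -1.283031, 16.275000)
after step 5 (δ=-0.26, a=3.7): (-10.803167, -15.782666, -1.683910, 17.200000)
after step 6 (δ=-0.22, a=0.1): (-11.288521, -20.055186, -2.040045, 17.225000)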